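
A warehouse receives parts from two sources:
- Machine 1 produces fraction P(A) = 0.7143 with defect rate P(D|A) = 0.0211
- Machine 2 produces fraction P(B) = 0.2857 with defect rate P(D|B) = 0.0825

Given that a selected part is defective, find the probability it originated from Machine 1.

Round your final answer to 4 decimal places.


Let A = from Machine 1, D = defective

Given:
- P(A) = 0.7143, P(B) = 0.2857
- P(D|A) = 0.0211, P(D|B) = 0.0825

Step 1: Find P(D)
P(D) = P(D|A)P(A) + P(D|B)P(B)
     = 0.0211 × 0.7143 + 0.0825 × 0.2857
     = 0.01507173 + 0.02357025
     = 0.03864198

Step 2: Apply Bayes' theorem
P(A|D) = P(D|A)P(A) / P(D)
       = 0.01507173 / 0.03864198
       = 0.3900


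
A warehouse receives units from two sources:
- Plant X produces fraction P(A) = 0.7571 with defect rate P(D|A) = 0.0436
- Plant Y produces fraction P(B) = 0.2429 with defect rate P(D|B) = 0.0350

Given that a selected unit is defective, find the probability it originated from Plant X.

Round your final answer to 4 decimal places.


Let A = from Plant X, D = defective

Given:
- P(A) = 0.7571, P(B) = 0.2429
- P(D|A) = 0.0436, P(D|B) = 0.0350

Step 1: Find P(D)
P(D) = P(D|A)P(A) + P(D|B)P(B)
     = 0.0436 × 0.7571 + 0.0350 × 0.2429
     = 0.03300956 + 0.00850150
     = 0.04151106

Step 2: Apply Bayes' theorem
P(A|D) = P(D|A)P(A) / P(D)
       = 0.03300956 / 0.04151106
       = 0.7952


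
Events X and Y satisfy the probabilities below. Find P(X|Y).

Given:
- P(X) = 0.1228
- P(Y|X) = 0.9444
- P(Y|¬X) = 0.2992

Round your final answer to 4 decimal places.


Bayes' theorem: P(X|Y) = P(Y|X) × P(X) / P(Y)

Step 1: Calculate P(Y) using law of total probability
P(Y) = P(Y|X)P(X) + P(Y|¬X)P(¬X)
     = 0.9444 × 0.1228 + 0.2992 × 0.8772
     = 0.11597232 + 0.26245824
     = 0.37843056

Step 2: Apply Bayes' theorem
P(X|Y) = P(Y|X) × P(X) / P(Y)
       = 0.11597232 / 0.37843056
       = 0.3065


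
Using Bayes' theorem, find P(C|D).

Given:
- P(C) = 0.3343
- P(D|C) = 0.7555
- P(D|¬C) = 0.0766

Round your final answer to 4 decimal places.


Bayes' theorem: P(C|D) = P(D|C) × P(C) / P(D)

Step 1: Calculate P(D) using law of total probability
P(D) = P(D|C)P(C) + P(D|¬C)P(¬C)
     = 0.7555 × 0.3343 + 0.0766 × 0.6657
     = 0.25256365 + 0.05099262
     = 0.30355627

Step 2: Apply Bayes' theorem
P(C|D) = P(D|C) × P(C) / P(D)
       = 0.25256365 / 0.30355627
       = 0.8320


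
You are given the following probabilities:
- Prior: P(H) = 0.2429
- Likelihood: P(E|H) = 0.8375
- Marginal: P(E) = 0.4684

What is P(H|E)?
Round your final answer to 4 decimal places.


Using Bayes' theorem:

P(H|E) = P(E|H) × P(H) / P(E)
       = 0.8375 × 0.2429 / 0.4684
       = 0.20342875 / 0.4684
       = 0.4343

The evidence strengthens our belief in H.
Prior: 0.2429 → Posterior: 0.4343


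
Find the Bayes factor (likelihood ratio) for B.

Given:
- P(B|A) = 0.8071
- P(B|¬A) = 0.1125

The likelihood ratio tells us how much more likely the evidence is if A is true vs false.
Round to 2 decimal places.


Likelihood Ratio (LR) = P(B|A) / P(B|¬A)

LR = 0.8071 / 0.1125
   = 7.17

The evidence is 7.17 times more likely if A is true than if A is false.
LR > 1, so observing B raises the odds in favor of A.


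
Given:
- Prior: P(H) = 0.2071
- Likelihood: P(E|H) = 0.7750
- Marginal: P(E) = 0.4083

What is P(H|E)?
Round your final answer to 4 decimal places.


Using Bayes' theorem:

P(H|E) = P(E|H) × P(H) / P(E)
       = 0.7750 × 0.2071 / 0.4083
       = 0.16050250 / 0.4083
       = 0.3931

The evidence strengthens our belief in H.
Prior: 0.2071 → Posterior: 0.3931


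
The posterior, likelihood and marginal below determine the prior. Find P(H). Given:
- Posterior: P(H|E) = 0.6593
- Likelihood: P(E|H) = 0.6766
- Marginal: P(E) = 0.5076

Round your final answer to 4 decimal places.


From Bayes' theorem: P(H|E) = P(E|H) × P(H) / P(E)

Rearranging for P(H):
P(H) = P(H|E) × P(E) / P(E|H)
     = 0.6593 × 0.5076 / 0.6766
     = 0.33466068 / 0.6766
     = 0.4946


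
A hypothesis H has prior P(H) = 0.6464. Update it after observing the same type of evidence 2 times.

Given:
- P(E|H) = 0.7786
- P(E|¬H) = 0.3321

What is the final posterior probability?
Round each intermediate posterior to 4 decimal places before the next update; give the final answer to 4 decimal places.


Sequential Bayesian updating:

Initial prior: P(H) = 0.6464

Update 1:
  P(E) = 0.7786 × 0.6464 + 0.3321 × 0.3536 = 0.50328704 + 0.11743056 = 0.62071760
  P(H|E) = 0.50328704 / 0.62071760 = 0.8108

Update 2:
  P(E) = 0.7786 × 0.8108 + 0.3321 × 0.1892 = 0.63128888 + 0.06283332 = 0.69412220
  P(H|E) = 0.63128888 / 0.69412220 = 0.9095

Final posterior: 0.9095


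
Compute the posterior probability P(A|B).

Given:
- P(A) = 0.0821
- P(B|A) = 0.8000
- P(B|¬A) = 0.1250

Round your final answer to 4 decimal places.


Bayes' theorem: P(A|B) = P(B|A) × P(A) / P(B)

Step 1: Calculate P(B) using law of total probability
P(B) = P(B|A)P(A) + P(B|¬A)P(¬A)
     = 0.8000 × 0.0821 + 0.1250 × 0.9179
     = 0.06568000 + 0.11473750
     = 0.18041750

Step 2: Apply Bayes' theorem
P(A|B) = P(B|A) × P(A) / P(B)
       = 0.06568000 / 0.18041750
       = 0.3640


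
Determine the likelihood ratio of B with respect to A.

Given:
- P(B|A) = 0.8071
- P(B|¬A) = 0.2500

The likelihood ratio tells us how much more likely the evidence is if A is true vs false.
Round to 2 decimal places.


Likelihood Ratio (LR) = P(B|A) / P(B|¬A)

LR = 0.8071 / 0.2500
   = 3.23

The evidence is 3.23 times more likely if A is true than if A is false.
LR > 1, so observing B raises the odds in favor of A.


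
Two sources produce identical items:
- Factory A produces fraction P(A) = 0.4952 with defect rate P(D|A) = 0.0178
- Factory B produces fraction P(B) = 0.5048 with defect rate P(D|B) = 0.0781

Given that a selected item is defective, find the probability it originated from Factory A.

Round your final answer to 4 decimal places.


Let A = from Factory A, D = defective

Given:
- P(A) = 0.4952, P(B) = 0.5048
- P(D|A) = 0.0178, P(D|B) = 0.0781

Step 1: Find P(D)
P(D) = P(D|A)P(A) + P(D|B)P(B)
     = 0.0178 × 0.4952 + 0.0781 × 0.5048
     = 0.00881456 + 0.03942488
     = 0.04823944

Step 2: Apply Bayes' theorem
P(A|D) = P(D|A)P(A) / P(D)
       = 0.00881456 / 0.04823944
       = 0.1827


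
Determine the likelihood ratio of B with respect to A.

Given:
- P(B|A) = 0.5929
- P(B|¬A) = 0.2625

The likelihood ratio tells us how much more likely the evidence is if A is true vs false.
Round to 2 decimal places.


Likelihood Ratio (LR) = P(B|A) / P(B|¬A)

LR = 0.5929 / 0.2625
   = 2.26

The evidence is 2.26 times more likely if A is true than if A is false.
LR > 1, so observing B raises the odds in favor of A.


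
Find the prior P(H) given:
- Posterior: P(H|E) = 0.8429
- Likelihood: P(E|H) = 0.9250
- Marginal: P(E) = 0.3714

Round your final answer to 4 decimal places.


From Bayes' theorem: P(H|E) = P(E|H) × P(H) / P(E)

Rearranging for P(H):
P(H) = P(H|E) × P(E) / P(E|H)
     = 0.8429 × 0.3714 / 0.9250
     = 0.31305306 / 0.9250
     = 0.3384


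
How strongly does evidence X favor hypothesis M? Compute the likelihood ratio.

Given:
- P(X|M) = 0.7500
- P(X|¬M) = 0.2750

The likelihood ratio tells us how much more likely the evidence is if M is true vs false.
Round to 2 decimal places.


Likelihood Ratio (LR) = P(X|M) / P(X|¬M)

LR = 0.7500 / 0.2750
   = 2.73

The evidence is 2.73 times more likely if M is true than if M is false.
Because LR exceeds 1, X is evidence for M.


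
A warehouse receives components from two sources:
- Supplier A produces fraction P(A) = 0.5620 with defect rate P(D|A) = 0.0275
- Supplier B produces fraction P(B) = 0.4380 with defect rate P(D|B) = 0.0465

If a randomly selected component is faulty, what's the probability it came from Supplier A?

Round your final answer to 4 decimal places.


Let A = from Supplier A, D = faulty

Given:
- P(A) = 0.5620, P(B) = 0.4380
- P(D|A) = 0.0275, P(D|B) = 0.0465

Step 1: Find P(D)
P(D) = P(D|A)P(A) + P(D|B)P(B)
     = 0.0275 × 0.5620 + 0.0465 × 0.4380
     = 0.01545500 + 0.02036700
     = 0.03582200

Step 2: Apply Bayes' theorem
P(A|D) = P(D|A)P(A) / P(D)
       = 0.01545500 / 0.03582200
       = 0.4314


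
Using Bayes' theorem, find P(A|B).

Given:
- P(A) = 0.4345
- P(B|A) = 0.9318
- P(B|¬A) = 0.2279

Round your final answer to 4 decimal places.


Bayes' theorem: P(A|B) = P(B|A) × P(A) / P(B)

Step 1: Calculate P(B) using law of total probability
P(B) = P(B|A)P(A) + P(B|¬A)P(¬A)
     = 0.9318 × 0.4345 + 0.2279 × 0.5655
     = 0.40486710 + 0.12887745
     = 0.53374455

Step 2: Apply Bayes' theorem
P(A|B) = P(B|A) × P(A) / P(B)
       = 0.40486710 / 0.53374455
       = 0.7585


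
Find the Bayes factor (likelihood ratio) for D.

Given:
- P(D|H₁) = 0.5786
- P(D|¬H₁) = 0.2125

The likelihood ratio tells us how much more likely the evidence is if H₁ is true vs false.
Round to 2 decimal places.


Likelihood Ratio (LR) = P(D|H₁) / P(D|¬H₁)

LR = 0.5786 / 0.2125
   = 2.72

The evidence is 2.72 times more likely if H₁ is true than if H₁ is false.
LR > 1, so observing D raises the odds in favor of H₁.


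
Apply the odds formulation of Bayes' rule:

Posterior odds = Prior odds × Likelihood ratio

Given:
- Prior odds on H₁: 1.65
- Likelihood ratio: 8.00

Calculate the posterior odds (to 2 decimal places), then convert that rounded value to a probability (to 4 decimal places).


Step 1: Calculate posterior odds
Posterior odds = Prior odds × LR
               = 1.65 × 8.00
               = 13.20

Step 2: Convert to probability
P(H₁|E) = Posterior odds / (1 + Posterior odds)
       = 13.20 / (1 + 13.20)
       = 13.20 / 14.20
       = 0.9296

The evidence increased P(H₁) from 0.6226 to 0.9296.


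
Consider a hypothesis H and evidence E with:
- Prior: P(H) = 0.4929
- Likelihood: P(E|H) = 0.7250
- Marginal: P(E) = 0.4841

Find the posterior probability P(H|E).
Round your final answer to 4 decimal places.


Using Bayes' theorem:

P(H|E) = P(E|H) × P(H) / P(E)
       = 0.7250 × 0.4929 / 0.4841
       = 0.35735250 / 0.4841
       = 0.7382

The evidence strengthens our belief in H.
Prior: 0.4929 → Posterior: 0.7382


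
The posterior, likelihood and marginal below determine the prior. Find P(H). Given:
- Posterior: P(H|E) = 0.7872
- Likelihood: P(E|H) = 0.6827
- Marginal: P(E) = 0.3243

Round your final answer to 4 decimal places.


From Bayes' theorem: P(H|E) = P(E|H) × P(H) / P(E)

Rearranging for P(H):
P(H) = P(H|E) × P(E) / P(E|H)
     = 0.7872 × 0.3243 / 0.6827
     = 0.25528896 / 0.6827
     = 0.3739


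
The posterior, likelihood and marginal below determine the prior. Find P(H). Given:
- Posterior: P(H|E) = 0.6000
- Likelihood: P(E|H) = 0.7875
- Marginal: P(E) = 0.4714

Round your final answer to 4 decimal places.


From Bayes' theorem: P(H|E) = P(E|H) × P(H) / P(E)

Rearranging for P(H):
P(H) = P(H|E) × P(E) / P(E|H)
     = 0.6000 × 0.4714 / 0.7875
     = 0.28284000 / 0.7875
     = 0.3592


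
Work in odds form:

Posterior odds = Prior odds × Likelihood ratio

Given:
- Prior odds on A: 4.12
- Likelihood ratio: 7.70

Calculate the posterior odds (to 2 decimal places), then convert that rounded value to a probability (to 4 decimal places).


Step 1: Calculate posterior odds
Posterior odds = Prior odds × LR
               = 4.12 × 7.70
               = 31.72

Step 2: Convert to probability
P(A|E) = Posterior odds / (1 + Posterior odds)
       = 31.72 / (1 + 31.72)
       = 31.72 / 32.72
       = 0.9694

The evidence increased P(A) from 0.8047 to 0.9694.


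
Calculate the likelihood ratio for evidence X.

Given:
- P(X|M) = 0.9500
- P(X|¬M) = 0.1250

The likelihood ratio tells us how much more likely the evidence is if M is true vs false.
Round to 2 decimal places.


Likelihood Ratio (LR) = P(X|M) / P(X|¬M)

LR = 0.9500 / 0.1250
   = 7.60

The evidence is 7.60 times more likely if M is true than if M is false.
Because LR exceeds 1, X is evidence for M.


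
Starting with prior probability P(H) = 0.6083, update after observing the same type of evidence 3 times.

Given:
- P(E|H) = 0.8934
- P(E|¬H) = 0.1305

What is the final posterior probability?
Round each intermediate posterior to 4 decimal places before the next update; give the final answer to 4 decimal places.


Sequential Bayesian updating:

Initial prior: P(H) = 0.6083

Update 1:
  P(E) = 0.8934 × 0.6083 + 0.1305 × 0.3917 = 0.54345522 + 0.05111685 = 0.59457207
  P(H|E) = 0.54345522 / 0.59457207 = 0.9140

Update 2:
  P(E) = 0.8934 × 0.9140 + 0.1305 × 0.0860 = 0.81656760 + 0.01122300 = 0.82779060
  P(H|E) = 0.81656760 / 0.82779060 = 0.9864

Update 3:
  P(E) = 0.8934 × 0.9864 + 0.1305 × 0.0136 = 0.88124976 + 0.00177480 = 0.88302456
  P(H|E) = 0.88124976 / 0.88302456 = 0.9980

Final posterior: 0.9980


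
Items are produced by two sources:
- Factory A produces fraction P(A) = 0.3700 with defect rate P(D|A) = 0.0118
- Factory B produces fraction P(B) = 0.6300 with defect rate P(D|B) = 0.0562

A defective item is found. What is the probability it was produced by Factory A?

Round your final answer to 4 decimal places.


Let A = from Factory A, D = defective

Given:
- P(A) = 0.3700, P(B) = 0.6300
- P(D|A) = 0.0118, P(D|B) = 0.0562

Step 1: Find P(D)
P(D) = P(D|A)P(A) + P(D|B)P(B)
     = 0.0118 × 0.3700 + 0.0562 × 0.6300
     = 0.00436600 + 0.03540600
     = 0.03977200

Step 2: Apply Bayes' theorem
P(A|D) = P(D|A)P(A) / P(D)
       = 0.00436600 / 0.03977200
       = 0.1098


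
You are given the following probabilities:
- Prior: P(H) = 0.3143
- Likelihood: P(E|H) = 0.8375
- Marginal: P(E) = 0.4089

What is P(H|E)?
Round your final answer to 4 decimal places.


Using Bayes' theorem:

P(H|E) = P(E|H) × P(H) / P(E)
       = 0.8375 × 0.3143 / 0.4089
       = 0.26322625 / 0.4089
       = 0.6437

The evidence strengthens our belief in H.
Prior: 0.3143 → Posterior: 0.6437


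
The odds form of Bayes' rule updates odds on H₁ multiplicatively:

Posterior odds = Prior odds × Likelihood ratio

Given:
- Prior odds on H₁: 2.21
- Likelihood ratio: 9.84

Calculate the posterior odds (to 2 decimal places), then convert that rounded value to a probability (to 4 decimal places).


Step 1: Calculate posterior odds
Posterior odds = Prior odds × LR
               = 2.21 × 9.84
               = 21.75

Step 2: Convert to probability
P(H₁|E) = Posterior odds / (1 + Posterior odds)
       = 21.75 / (1 + 21.75)
       = 21.75 / 22.75
       = 0.9560

The evidence increased P(H₁) from 0.6885 to 0.9560.


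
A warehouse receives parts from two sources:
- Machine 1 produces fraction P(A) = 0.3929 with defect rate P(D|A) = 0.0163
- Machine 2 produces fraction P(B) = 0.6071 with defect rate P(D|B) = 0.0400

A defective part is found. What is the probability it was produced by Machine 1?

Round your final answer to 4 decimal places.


Let A = from Machine 1, D = defective

Given:
- P(A) = 0.3929, P(B) = 0.6071
- P(D|A) = 0.0163, P(D|B) = 0.0400

Step 1: Find P(D)
P(D) = P(D|A)P(A) + P(D|B)P(B)
     = 0.0163 × 0.3929 + 0.0400 × 0.6071
     = 0.00640427 + 0.02428400
     = 0.03068827

Step 2: Apply Bayes' theorem
P(A|D) = P(D|A)P(A) / P(D)
       = 0.00640427 / 0.03068827
       = 0.2087


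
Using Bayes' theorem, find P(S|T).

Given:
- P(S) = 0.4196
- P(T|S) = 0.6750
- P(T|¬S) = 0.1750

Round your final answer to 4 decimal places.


Bayes' theorem: P(S|T) = P(T|S) × P(S) / P(T)

Step 1: Calculate P(T) using law of total probability
P(T) = P(T|S)P(S) + P(T|¬S)P(¬S)
     = 0.6750 × 0.4196 + 0.1750 × 0.5804
     = 0.28323000 + 0.10157000
     = 0.38480000

Step 2: Apply Bayes' theorem
P(S|T) = P(T|S) × P(S) / P(T)
       = 0.28323000 / 0.38480000
       = 0.7360


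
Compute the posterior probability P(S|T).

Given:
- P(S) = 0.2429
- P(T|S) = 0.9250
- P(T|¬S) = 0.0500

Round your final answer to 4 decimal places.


Bayes' theorem: P(S|T) = P(T|S) × P(S) / P(T)

Step 1: Calculate P(T) using law of total probability
P(T) = P(T|S)P(S) + P(T|¬S)P(¬S)
     = 0.9250 × 0.2429 + 0.0500 × 0.7571
     = 0.22468250 + 0.03785500
     = 0.26253750

Step 2: Apply Bayes' theorem
P(S|T) = P(T|S) × P(S) / P(T)
       = 0.22468250 / 0.26253750
       = 0.8558


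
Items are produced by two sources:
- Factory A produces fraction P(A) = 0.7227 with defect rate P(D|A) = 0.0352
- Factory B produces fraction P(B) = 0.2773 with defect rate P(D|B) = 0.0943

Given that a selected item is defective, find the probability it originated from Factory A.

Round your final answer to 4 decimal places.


Let A = from Factory A, D = defective

Given:
- P(A) = 0.7227, P(B) = 0.2773
- P(D|A) = 0.0352, P(D|B) = 0.0943

Step 1: Find P(D)
P(D) = P(D|A)P(A) + P(D|B)P(B)
     = 0.0352 × 0.7227 + 0.0943 × 0.2773
     = 0.02543904 + 0.02614939
     = 0.05158843

Step 2: Apply Bayes' theorem
P(A|D) = P(D|A)P(A) / P(D)
       = 0.02543904 / 0.05158843
       = 0.4931


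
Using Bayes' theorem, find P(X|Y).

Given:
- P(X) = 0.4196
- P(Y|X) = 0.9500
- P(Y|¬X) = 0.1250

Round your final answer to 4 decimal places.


Bayes' theorem: P(X|Y) = P(Y|X) × P(X) / P(Y)

Step 1: Calculate P(Y) using law of total probability
P(Y) = P(Y|X)P(X) + P(Y|¬X)P(¬X)
     = 0.9500 × 0.4196 + 0.1250 × 0.5804
     = 0.39862000 + 0.07255000
     = 0.47117000

Step 2: Apply Bayes' theorem
P(X|Y) = P(Y|X) × P(X) / P(Y)
       = 0.39862000 / 0.47117000
       = 0.8460


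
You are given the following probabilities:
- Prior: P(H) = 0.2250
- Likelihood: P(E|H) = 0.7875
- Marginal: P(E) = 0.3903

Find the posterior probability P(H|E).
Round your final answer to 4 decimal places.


Using Bayes' theorem:

P(H|E) = P(E|H) × P(H) / P(E)
       = 0.7875 × 0.2250 / 0.3903
       = 0.17718750 / 0.3903
       = 0.4540

The evidence strengthens our belief in H.
Prior: 0.2250 → Posterior: 0.4540


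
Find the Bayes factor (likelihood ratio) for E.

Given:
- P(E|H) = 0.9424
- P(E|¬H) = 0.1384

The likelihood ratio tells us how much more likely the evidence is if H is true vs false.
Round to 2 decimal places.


Likelihood Ratio (LR) = P(E|H) / P(E|¬H)

LR = 0.9424 / 0.1384
   = 6.81

The evidence is 6.81 times more likely if H is true than if H is false.
Since LR > 1, the evidence supports H over ¬H.


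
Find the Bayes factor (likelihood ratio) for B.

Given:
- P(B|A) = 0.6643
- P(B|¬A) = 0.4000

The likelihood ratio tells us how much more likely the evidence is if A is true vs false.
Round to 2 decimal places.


Likelihood Ratio (LR) = P(B|A) / P(B|¬A)

LR = 0.6643 / 0.4000
   = 1.66

The evidence is 1.66 times more likely if A is true than if A is false.
Since LR > 1, the evidence supports A over ¬A.


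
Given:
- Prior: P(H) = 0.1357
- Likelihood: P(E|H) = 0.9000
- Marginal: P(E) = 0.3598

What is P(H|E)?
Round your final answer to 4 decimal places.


Using Bayes' theorem:

P(H|E) = P(E|H) × P(H) / P(E)
       = 0.9000 × 0.1357 / 0.3598
       = 0.12213000 / 0.3598
       = 0.3394

The evidence strengthens our belief in H.
Prior: 0.1357 → Posterior: 0.3394


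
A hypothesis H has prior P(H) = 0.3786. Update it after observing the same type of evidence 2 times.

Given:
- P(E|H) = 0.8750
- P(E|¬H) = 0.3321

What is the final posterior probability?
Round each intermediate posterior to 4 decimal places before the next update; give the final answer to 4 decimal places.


Sequential Bayesian updating:

Initial prior: P(H) = 0.3786

Update 1:
  P(E) = 0.8750 × 0.3786 + 0.3321 × 0.6214 = 0.33127500 + 0.20636694 = 0.53764194
  P(H|E) = 0.33127500 / 0.53764194 = 0.6162

Update 2:
  P(E) = 0.8750 × 0.6162 + 0.3321 × 0.3838 = 0.53917500 + 0.12745998 = 0.66663498
  P(H|E) = 0.53917500 / 0.66663498 = 0.8088

Final posterior: 0.8088


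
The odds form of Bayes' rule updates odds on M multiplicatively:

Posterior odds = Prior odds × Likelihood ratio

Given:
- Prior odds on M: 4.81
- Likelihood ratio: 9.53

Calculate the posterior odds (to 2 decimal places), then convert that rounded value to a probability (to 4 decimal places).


Step 1: Calculate posterior odds
Posterior odds = Prior odds × LR
               = 4.81 × 9.53
               = 45.84

Step 2: Convert to probability
P(M|E) = Posterior odds / (1 + Posterior odds)
       = 45.84 / (1 + 45.84)
       = 45.84 / 46.84
       = 0.9787

The evidence increased P(M) from 0.8279 to 0.9787.


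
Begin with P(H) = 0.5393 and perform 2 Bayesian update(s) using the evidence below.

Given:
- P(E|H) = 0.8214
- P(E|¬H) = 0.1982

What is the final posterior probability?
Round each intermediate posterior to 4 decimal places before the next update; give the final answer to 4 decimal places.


Sequential Bayesian updating:

Initial prior: P(H) = 0.5393

Update 1:
  P(E) = 0.8214 × 0.5393 + 0.1982 × 0.4607 = 0.44298102 + 0.09131074 = 0.53429176
  P(H|E) = 0.44298102 / 0.53429176 = 0.8291

Update 2:
  P(E) = 0.8214 × 0.8291 + 0.1982 × 0.1709 = 0.68102274 + 0.03387238 = 0.71489512
  P(H|E) = 0.68102274 / 0.71489512 = 0.9526

Final posterior: 0.9526


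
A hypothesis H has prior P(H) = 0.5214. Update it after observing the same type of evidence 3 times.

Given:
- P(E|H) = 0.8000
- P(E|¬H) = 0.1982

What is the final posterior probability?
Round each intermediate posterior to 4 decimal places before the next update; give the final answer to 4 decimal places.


Sequential Bayesian updating:

Initial prior: P(H) = 0.5214

Update 1:
  P(E) = 0.8000 × 0.5214 + 0.1982 × 0.4786 = 0.41712000 + 0.09485852 = 0.51197852
  P(H|E) = 0.41712000 / 0.51197852 = 0.8147

Update 2:
  P(E) = 0.8000 × 0.8147 + 0.1982 × 0.1853 = 0.65176000 + 0.03672646 = 0.68848646
  P(H|E) = 0.65176000 / 0.68848646 = 0.9467

Update 3:
  P(E) = 0.8000 × 0.9467 + 0.1982 × 0.0533 = 0.75736000 + 0.01056406 = 0.76792406
  P(H|E) = 0.75736000 / 0.76792406 = 0.9862

Final posterior: 0.9862


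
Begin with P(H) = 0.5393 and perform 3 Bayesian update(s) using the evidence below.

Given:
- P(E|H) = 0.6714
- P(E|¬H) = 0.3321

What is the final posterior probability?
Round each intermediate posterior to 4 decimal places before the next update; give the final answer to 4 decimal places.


Sequential Bayesian updating:

Initial prior: P(H) = 0.5393

Update 1:
  P(E) = 0.6714 × 0.5393 + 0.3321 × 0.4607 = 0.36208602 + 0.15299847 = 0.51508449
  P(H|E) = 0.36208602 / 0.51508449 = 0.7030

Update 2:
  P(E) = 0.6714 × 0.7030 + 0.3321 × 0.2970 = 0.47199420 + 0.09863370 = 0.57062790
  P(H|E) = 0.47199420 / 0.57062790 = 0.8271

Update 3:
  P(E) = 0.6714 × 0.8271 + 0.3321 × 0.1729 = 0.55531494 + 0.05742009 = 0.61273503
  P(H|E) = 0.55531494 / 0.61273503 = 0.9063

Final posterior: 0.9063


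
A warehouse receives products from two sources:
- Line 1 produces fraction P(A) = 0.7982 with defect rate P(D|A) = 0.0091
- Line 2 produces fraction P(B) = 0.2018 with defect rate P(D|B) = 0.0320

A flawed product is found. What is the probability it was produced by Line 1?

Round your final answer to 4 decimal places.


Let A = from Line 1, D = flawed

Given:
- P(A) = 0.7982, P(B) = 0.2018
- P(D|A) = 0.0091, P(D|B) = 0.0320

Step 1: Find P(D)
P(D) = P(D|A)P(A) + P(D|B)P(B)
     = 0.0091 × 0.7982 + 0.0320 × 0.2018
     = 0.00726362 + 0.00645760
     = 0.01372122

Step 2: Apply Bayes' theorem
P(A|D) = P(D|A)P(A) / P(D)
       = 0.00726362 / 0.01372122
       = 0.5294


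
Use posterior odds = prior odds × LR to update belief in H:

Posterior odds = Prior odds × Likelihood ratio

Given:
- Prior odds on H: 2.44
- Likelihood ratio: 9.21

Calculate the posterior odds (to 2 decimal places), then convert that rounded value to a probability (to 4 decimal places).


Step 1: Calculate posterior odds
Posterior odds = Prior odds × LR
               = 2.44 × 9.21
               = 22.47

Step 2: Convert to probability
P(H|E) = Posterior odds / (1 + Posterior odds)
       = 22.47 / (1 + 22.47)
       = 22.47 / 23.47
       = 0.9574

The evidence increased P(H) from 0.7093 to 0.9574.


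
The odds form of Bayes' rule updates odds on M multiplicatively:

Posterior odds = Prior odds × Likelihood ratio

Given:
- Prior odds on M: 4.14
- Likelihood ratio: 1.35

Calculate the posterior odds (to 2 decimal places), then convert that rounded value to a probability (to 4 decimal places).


Step 1: Calculate posterior odds
Posterior odds = Prior odds × LR
               = 4.14 × 1.35
               = 5.59

Step 2: Convert to probability
P(M|E) = Posterior odds / (1 + Posterior odds)
       = 5.59 / (1 + 5.59)
       = 5.59 / 6.59
       = 0.8483

The evidence increased P(M) from 0.8054 to 0.8483.


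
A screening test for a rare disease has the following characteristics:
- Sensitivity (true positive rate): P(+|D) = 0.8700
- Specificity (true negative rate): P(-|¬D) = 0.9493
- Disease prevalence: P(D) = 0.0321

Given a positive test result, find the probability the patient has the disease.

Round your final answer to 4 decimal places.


Let D = has disease, + = positive test

Given:
- P(D) = 0.0321 (prevalence)
- P(+|D) = 0.8700 (sensitivity)
- P(-|¬D) = 0.9493 (specificity)
- P(+|¬D) = 0.0507 (false positive rate = 1 - specificity)

Step 1: Find P(+)
P(+) = P(+|D)P(D) + P(+|¬D)P(¬D)
     = 0.8700 × 0.0321 + 0.0507 × 0.9679
     = 0.02792700 + 0.04907253
     = 0.07699953

Step 2: Apply Bayes' theorem for P(D|+)
P(D|+) = P(+|D)P(D) / P(+)
       = 0.02792700 / 0.07699953
       = 0.3627


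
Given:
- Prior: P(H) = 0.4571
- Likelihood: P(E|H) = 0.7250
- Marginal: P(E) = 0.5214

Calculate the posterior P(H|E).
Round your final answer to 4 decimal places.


Using Bayes' theorem:

P(H|E) = P(E|H) × P(H) / P(E)
       = 0.7250 × 0.4571 / 0.5214
       = 0.33139750 / 0.5214
       = 0.6356

The evidence strengthens our belief in H.
Prior: 0.4571 → Posterior: 0.6356


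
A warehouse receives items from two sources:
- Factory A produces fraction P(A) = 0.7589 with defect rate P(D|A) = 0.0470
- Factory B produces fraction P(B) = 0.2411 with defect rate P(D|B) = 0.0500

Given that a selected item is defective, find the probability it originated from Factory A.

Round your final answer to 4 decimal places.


Let A = from Factory A, D = defective

Given:
- P(A) = 0.7589, P(B) = 0.2411
- P(D|A) = 0.0470, P(D|B) = 0.0500

Step 1: Find P(D)
P(D) = P(D|A)P(A) + P(D|B)P(B)
     = 0.0470 × 0.7589 + 0.0500 × 0.2411
     = 0.03566830 + 0.01205500
     = 0.04772330

Step 2: Apply Bayes' theorem
P(A|D) = P(D|A)P(A) / P(D)
       = 0.03566830 / 0.04772330
       = 0.7474


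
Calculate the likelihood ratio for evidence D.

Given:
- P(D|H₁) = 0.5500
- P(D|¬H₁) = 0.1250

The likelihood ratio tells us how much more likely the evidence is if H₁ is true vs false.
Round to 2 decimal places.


Likelihood Ratio (LR) = P(D|H₁) / P(D|¬H₁)

LR = 0.5500 / 0.1250
   = 4.40

The evidence is 4.40 times more likely if H₁ is true than if H₁ is false.
Since LR > 1, the evidence supports H₁ over ¬H₁.


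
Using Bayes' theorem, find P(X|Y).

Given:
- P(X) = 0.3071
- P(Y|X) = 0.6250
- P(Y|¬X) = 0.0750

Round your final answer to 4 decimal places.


Bayes' theorem: P(X|Y) = P(Y|X) × P(X) / P(Y)

Step 1: Calculate P(Y) using law of total probability
P(Y) = P(Y|X)P(X) + P(Y|¬X)P(¬X)
     = 0.6250 × 0.3071 + 0.0750 × 0.6929
     = 0.19193750 + 0.05196750
     = 0.24390500

Step 2: Apply Bayes' theorem
P(X|Y) = P(Y|X) × P(X) / P(Y)
       = 0.19193750 / 0.24390500
       = 0.7869


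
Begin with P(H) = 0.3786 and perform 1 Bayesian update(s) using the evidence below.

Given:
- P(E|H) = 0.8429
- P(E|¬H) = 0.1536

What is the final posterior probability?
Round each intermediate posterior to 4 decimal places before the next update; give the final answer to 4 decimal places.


Sequential Bayesian updating:

Initial prior: P(H) = 0.3786

Update 1:
  P(E) = 0.8429 × 0.3786 + 0.1536 × 0.6214 = 0.31912194 + 0.09544704 = 0.41456898
  P(H|E) = 0.31912194 / 0.41456898 = 0.7698

Final posterior: 0.7698


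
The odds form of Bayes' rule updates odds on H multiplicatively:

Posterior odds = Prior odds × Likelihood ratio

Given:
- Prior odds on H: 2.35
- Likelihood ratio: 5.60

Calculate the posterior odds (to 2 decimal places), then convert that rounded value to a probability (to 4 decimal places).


Step 1: Calculate posterior odds
Posterior odds = Prior odds × LR
               = 2.35 × 5.60
               = 13.16

Step 2: Convert to probability
P(H|E) = Posterior odds / (1 + Posterior odds)
       = 13.16 / (1 + 13.16)
       = 13.16 / 14.16
       = 0.9294

The evidence increased P(H) from 0.7015 to 0.9294.


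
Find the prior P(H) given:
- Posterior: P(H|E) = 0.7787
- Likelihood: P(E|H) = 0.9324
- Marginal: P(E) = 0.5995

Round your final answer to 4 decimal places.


From Bayes' theorem: P(H|E) = P(E|H) × P(H) / P(E)

Rearranging for P(H):
P(H) = P(H|E) × P(E) / P(E|H)
     = 0.7787 × 0.5995 / 0.9324
     = 0.46683065 / 0.9324
     = 0.5007


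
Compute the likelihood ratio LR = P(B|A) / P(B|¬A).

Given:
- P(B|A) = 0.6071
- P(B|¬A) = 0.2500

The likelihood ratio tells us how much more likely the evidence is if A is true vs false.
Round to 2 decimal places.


Likelihood Ratio (LR) = P(B|A) / P(B|¬A)

LR = 0.6071 / 0.2500
   = 2.43

The evidence is 2.43 times more likely if A is true than if A is false.
Because LR exceeds 1, B is evidence for A.


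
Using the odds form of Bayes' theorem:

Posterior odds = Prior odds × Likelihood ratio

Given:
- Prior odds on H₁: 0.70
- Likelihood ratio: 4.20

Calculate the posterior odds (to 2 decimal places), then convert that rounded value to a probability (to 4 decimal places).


Step 1: Calculate posterior odds
Posterior odds = Prior odds × LR
               = 0.70 × 4.20
               = 2.94

Step 2: Convert to probability
P(H₁|E) = Posterior odds / (1 + Posterior odds)
       = 2.94 / (1 + 2.94)
       = 2.94 / 3.94
       = 0.7462

The evidence increased P(H₁) from 0.4118 to 0.7462.


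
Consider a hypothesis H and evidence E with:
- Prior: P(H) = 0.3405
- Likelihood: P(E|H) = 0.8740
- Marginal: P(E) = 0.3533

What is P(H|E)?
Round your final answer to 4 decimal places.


Using Bayes' theorem:

P(H|E) = P(E|H) × P(H) / P(E)
       = 0.8740 × 0.3405 / 0.3533
       = 0.29759700 / 0.3533
       = 0.8423

The evidence strengthens our belief in H.
Prior: 0.3405 → Posterior: 0.8423


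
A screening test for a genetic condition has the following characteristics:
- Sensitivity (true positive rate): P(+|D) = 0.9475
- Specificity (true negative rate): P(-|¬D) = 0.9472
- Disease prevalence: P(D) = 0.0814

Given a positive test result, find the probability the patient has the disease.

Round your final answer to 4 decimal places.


Let D = has disease, + = positive test

Given:
- P(D) = 0.0814 (prevalence)
- P(+|D) = 0.9475 (sensitivity)
- P(-|¬D) = 0.9472 (specificity)
- P(+|¬D) = 0.0528 (false positive rate = 1 - specificity)

Step 1: Find P(+)
P(+) = P(+|D)P(D) + P(+|¬D)P(¬D)
     = 0.9475 × 0.0814 + 0.0528 × 0.9186
     = 0.07712650 + 0.04850208
     = 0.12562858

Step 2: Apply Bayes' theorem for P(D|+)
P(D|+) = P(+|D)P(D) / P(+)
       = 0.07712650 / 0.12562858
       = 0.6139


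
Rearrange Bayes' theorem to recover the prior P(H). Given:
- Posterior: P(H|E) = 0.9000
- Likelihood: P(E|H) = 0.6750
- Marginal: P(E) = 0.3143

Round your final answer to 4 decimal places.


From Bayes' theorem: P(H|E) = P(E|H) × P(H) / P(E)

Rearranging for P(H):
P(H) = P(H|E) × P(E) / P(E|H)
     = 0.9000 × 0.3143 / 0.6750
     = 0.28287000 / 0.6750
     = 0.4191


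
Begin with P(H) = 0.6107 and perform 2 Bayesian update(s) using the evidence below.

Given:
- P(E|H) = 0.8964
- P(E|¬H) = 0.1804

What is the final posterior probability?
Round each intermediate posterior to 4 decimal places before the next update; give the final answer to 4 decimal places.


Sequential Bayesian updating:

Initial prior: P(H) = 0.6107

Update 1:
  P(E) = 0.8964 × 0.6107 + 0.1804 × 0.3893 = 0.54743148 + 0.07022972 = 0.61766120
  P(H|E) = 0.54743148 / 0.61766120 = 0.8863

Update 2:
  P(E) = 0.8964 × 0.8863 + 0.1804 × 0.1137 = 0.79447932 + 0.02051148 = 0.81499080
  P(H|E) = 0.79447932 / 0.81499080 = 0.9748

Final posterior: 0.9748


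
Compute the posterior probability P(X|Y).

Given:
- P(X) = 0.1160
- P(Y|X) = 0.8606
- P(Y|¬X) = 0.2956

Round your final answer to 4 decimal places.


Bayes' theorem: P(X|Y) = P(Y|X) × P(X) / P(Y)

Step 1: Calculate P(Y) using law of total probability
P(Y) = P(Y|X)P(X) + P(Y|¬X)P(¬X)
     = 0.8606 × 0.1160 + 0.2956 × 0.8840
     = 0.09982960 + 0.26131040
     = 0.36114000

Step 2: Apply Bayes' theorem
P(X|Y) = P(Y|X) × P(X) / P(Y)
       = 0.09982960 / 0.36114000
       = 0.2764


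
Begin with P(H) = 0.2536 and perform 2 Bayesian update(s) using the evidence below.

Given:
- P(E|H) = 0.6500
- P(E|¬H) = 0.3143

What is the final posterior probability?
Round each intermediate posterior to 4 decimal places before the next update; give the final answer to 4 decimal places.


Sequential Bayesian updating:

Initial prior: P(H) = 0.2536

Update 1:
  P(E) = 0.6500 × 0.2536 + 0.3143 × 0.7464 = 0.16484000 + 0.23459352 = 0.39943352
  P(H|E) = 0.16484000 / 0.39943352 = 0.4127

Update 2:
  P(E) = 0.6500 × 0.4127 + 0.3143 × 0.5873 = 0.26825500 + 0.18458839 = 0.45284339
  P(H|E) = 0.26825500 / 0.45284339 = 0.5924

Final posterior: 0.5924


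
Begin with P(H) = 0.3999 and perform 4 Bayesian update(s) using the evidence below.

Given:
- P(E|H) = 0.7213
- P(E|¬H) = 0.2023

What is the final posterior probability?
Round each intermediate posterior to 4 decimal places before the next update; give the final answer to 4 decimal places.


Sequential Bayesian updating:

Initial prior: P(H) = 0.3999

Update 1:
  P(E) = 0.7213 × 0.3999 + 0.2023 × 0.6001 = 0.28844787 + 0.12140023 = 0.40984810
  P(H|E) = 0.28844787 / 0.40984810 = 0.7038

Update 2:
  P(E) = 0.7213 × 0.7038 + 0.2023 × 0.2962 = 0.50765094 + 0.05992126 = 0.56757220
  P(H|E) = 0.50765094 / 0.56757220 = 0.8944

Update 3:
  P(E) = 0.7213 × 0.8944 + 0.2023 × 0.1056 = 0.64513072 + 0.02136288 = 0.66649360
  P(H|E) = 0.64513072 / 0.66649360 = 0.9679

Update 4:
  P(E) = 0.7213 × 0.9679 + 0.2023 × 0.0321 = 0.69814627 + 0.00649383 = 0.70464010
  P(H|E) = 0.69814627 / 0.70464010 = 0.9908

Final posterior: 0.9908


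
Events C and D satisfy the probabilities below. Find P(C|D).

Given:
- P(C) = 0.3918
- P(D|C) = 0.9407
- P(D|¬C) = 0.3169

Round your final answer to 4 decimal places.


Bayes' theorem: P(C|D) = P(D|C) × P(C) / P(D)

Step 1: Calculate P(D) using law of total probability
P(D) = P(D|C)P(C) + P(D|¬C)P(¬C)
     = 0.9407 × 0.3918 + 0.3169 × 0.6082
     = 0.36856626 + 0.19273858
     = 0.56130484

Step 2: Apply Bayes' theorem
P(C|D) = P(D|C) × P(C) / P(D)
       = 0.36856626 / 0.56130484
       = 0.6566


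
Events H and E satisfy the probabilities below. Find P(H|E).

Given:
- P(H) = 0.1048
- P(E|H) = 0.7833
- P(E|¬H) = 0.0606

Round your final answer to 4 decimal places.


Bayes' theorem: P(H|E) = P(E|H) × P(H) / P(E)

Step 1: Calculate P(E) using law of total probability
P(E) = P(E|H)P(H) + P(E|¬H)P(¬H)
     = 0.7833 × 0.1048 + 0.0606 × 0.8952
     = 0.08208984 + 0.05424912
     = 0.13633896

Step 2: Apply Bayes' theorem
P(H|E) = P(E|H) × P(H) / P(E)
       = 0.08208984 / 0.13633896
       = 0.6021


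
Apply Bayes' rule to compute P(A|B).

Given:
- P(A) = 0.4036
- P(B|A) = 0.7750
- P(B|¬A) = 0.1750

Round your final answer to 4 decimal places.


Bayes' theorem: P(A|B) = P(B|A) × P(A) / P(B)

Step 1: Calculate P(B) using law of total probability
P(B) = P(B|A)P(A) + P(B|¬A)P(¬A)
     = 0.7750 × 0.4036 + 0.1750 × 0.5964
     = 0.31279000 + 0.10437000
     = 0.41716000

Step 2: Apply Bayes' theorem
P(A|B) = P(B|A) × P(A) / P(B)
       = 0.31279000 / 0.41716000
       = 0.7498


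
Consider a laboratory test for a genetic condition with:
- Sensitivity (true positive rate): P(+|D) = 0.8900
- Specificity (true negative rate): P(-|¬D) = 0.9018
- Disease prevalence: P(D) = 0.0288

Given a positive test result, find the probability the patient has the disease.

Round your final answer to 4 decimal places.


Let D = has disease, + = positive test

Given:
- P(D) = 0.0288 (prevalence)
- P(+|D) = 0.8900 (sensitivity)
- P(-|¬D) = 0.9018 (specificity)
- P(+|¬D) = 0.0982 (false positive rate = 1 - specificity)

Step 1: Find P(+)
P(+) = P(+|D)P(D) + P(+|¬D)P(¬D)
     = 0.8900 × 0.0288 + 0.0982 × 0.9712
     = 0.02563200 + 0.09537184
     = 0.12100384

Step 2: Apply Bayes' theorem for P(D|+)
P(D|+) = P(+|D)P(D) / P(+)
       = 0.02563200 / 0.12100384
       = 0.2118


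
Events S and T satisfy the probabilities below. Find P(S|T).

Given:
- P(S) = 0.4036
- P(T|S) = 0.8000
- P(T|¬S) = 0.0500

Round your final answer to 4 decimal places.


Bayes' theorem: P(S|T) = P(T|S) × P(S) / P(T)

Step 1: Calculate P(T) using law of total probability
P(T) = P(T|S)P(S) + P(T|¬S)P(¬S)
     = 0.8000 × 0.4036 + 0.0500 × 0.5964
     = 0.32288000 + 0.02982000
     = 0.35270000

Step 2: Apply Bayes' theorem
P(S|T) = P(T|S) × P(S) / P(T)
       = 0.32288000 / 0.35270000
       = 0.9155


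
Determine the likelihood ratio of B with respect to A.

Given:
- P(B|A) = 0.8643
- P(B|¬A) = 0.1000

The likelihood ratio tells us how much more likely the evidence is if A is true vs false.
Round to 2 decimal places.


Likelihood Ratio (LR) = P(B|A) / P(B|¬A)

LR = 0.8643 / 0.1000
   = 8.64

The evidence is 8.64 times more likely if A is true than if A is false.
LR > 1, so observing B raises the odds in favor of A.


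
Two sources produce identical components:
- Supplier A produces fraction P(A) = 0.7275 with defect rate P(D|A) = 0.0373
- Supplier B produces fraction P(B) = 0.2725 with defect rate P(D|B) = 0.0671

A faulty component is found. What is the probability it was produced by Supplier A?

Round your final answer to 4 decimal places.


Let A = from Supplier A, D = faulty

Given:
- P(A) = 0.7275, P(B) = 0.2725
- P(D|A) = 0.0373, P(D|B) = 0.0671

Step 1: Find P(D)
P(D) = P(D|A)P(A) + P(D|B)P(B)
     = 0.0373 × 0.7275 + 0.0671 × 0.2725
     = 0.02713575 + 0.01828475
     = 0.04542050

Step 2: Apply Bayes' theorem
P(A|D) = P(D|A)P(A) / P(D)
       = 0.02713575 / 0.04542050
       = 0.5974


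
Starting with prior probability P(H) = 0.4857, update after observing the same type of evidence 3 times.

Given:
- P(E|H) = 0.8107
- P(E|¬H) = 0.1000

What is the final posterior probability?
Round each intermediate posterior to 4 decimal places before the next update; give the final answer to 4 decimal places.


Sequential Bayesian updating:

Initial prior: P(H) = 0.4857

Update 1:
  P(E) = 0.8107 × 0.4857 + 0.1000 × 0.5143 = 0.39375699 + 0.05143000 = 0.44518699
  P(H|E) = 0.39375699 / 0.44518699 = 0.8845

Update 2:
  P(E) = 0.8107 × 0.8845 + 0.1000 × 0.1155 = 0.71706415 + 0.01155000 = 0.72861415
  P(H|E) = 0.71706415 / 0.72861415 = 0.9841

Update 3:
  P(E) = 0.8107 × 0.9841 + 0.1000 × 0.0159 = 0.79780987 + 0.00159000 = 0.79939987
  P(H|E) = 0.79780987 / 0.79939987 = 0.9980

Final posterior: 0.9980


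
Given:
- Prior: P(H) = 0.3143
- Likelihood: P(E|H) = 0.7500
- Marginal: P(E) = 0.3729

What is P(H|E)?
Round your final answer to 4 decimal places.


Using Bayes' theorem:

P(H|E) = P(E|H) × P(H) / P(E)
       = 0.7500 × 0.3143 / 0.3729
       = 0.23572500 / 0.3729
       = 0.6321

The evidence strengthens our belief in H.
Prior: 0.3143 → Posterior: 0.6321


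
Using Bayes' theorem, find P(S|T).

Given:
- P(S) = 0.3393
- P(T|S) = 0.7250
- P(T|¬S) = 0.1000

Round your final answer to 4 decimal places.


Bayes' theorem: P(S|T) = P(T|S) × P(S) / P(T)

Step 1: Calculate P(T) using law of total probability
P(T) = P(T|S)P(S) + P(T|¬S)P(¬S)
     = 0.7250 × 0.3393 + 0.1000 × 0.6607
     = 0.24599250 + 0.06607000
     = 0.31206250

Step 2: Apply Bayes' theorem
P(S|T) = P(T|S) × P(S) / P(T)
       = 0.24599250 / 0.31206250
       = 0.7883


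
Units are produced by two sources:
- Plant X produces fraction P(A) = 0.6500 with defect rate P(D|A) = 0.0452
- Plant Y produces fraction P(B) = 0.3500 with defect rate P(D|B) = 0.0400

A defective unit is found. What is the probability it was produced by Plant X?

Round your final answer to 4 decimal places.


Let A = from Plant X, D = defective

Given:
- P(A) = 0.6500, P(B) = 0.3500
- P(D|A) = 0.0452, P(D|B) = 0.0400

Step 1: Find P(D)
P(D) = P(D|A)P(A) + P(D|B)P(B)
     = 0.0452 × 0.6500 + 0.0400 × 0.3500
     = 0.02938000 + 0.01400000
     = 0.04338000

Step 2: Apply Bayes' theorem
P(A|D) = P(D|A)P(A) / P(D)
       = 0.02938000 / 0.04338000
       = 0.6773
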